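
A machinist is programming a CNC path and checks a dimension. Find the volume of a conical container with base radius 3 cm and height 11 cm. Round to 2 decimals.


Shape: cone
Radius r = 3 cm, Height h = 11 cm
Formula: V = (1/3) * pi * r^2 * h
r^2 = 9
pi * r^2 * h = pi * 9 * 11 = 99 * pi
V = 99 * pi / 3
V = 103.67
103.67 cm^3


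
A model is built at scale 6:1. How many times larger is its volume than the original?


Linear scale factor k = 6
Rule: under a linear scaling by k, volumes scale by k^3.
k^3 = 6 * 6 * 6
k^3 = 36 * 6
k^3 = 216
Volume scales by a factor of 216.
216 (dimensionless)


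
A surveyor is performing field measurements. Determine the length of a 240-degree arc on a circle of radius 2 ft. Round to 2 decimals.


Shape: circular arc
Radius r = 2 ft, Angle = 240 degrees
Formula: L = (angle/360) * 2 * pi * r
2 * pi * r = 4 * pi
L = (240/360) * 4 * pi
L = 2.666667 * pi
L = 8.38
8.38 ft


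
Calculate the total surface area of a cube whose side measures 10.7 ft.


Shape: cube
Side s = 10.7 ft
A cube has 6 square faces.
Formula: SA = 6 * s^2
s^2 = 114.49
SA = 6 * 114.49
SA = 686.94
686.94 ft^2


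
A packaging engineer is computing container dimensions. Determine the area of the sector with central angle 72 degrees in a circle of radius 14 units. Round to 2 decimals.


Shape: circular sector
Radius r = 14 units, Angle = 72 degrees
Formula: A = (angle/360) * pi * r^2
r^2 = 196
Fraction of circle = 72/360
A = (72/360) * pi * 196
A = 39.2 * pi
A = 123.15
123.15 units^2


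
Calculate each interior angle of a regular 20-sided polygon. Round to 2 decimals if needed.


Shape: regular icosagon (20 sides)
Formula: interior angle = (n - 2) * 180 / n
(n - 2) = 18
(n - 2) * 180 = 3240
angle = 3240 / 20
angle = 162
162 degrees


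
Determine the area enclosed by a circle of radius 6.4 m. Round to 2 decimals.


Shape: circle
Radius r = 6.4 m
Formula: A = pi * r^2
r^2 = 6.4^2 = 40.96
A = pi * 40.96
A = 128.68
128.68 m^2


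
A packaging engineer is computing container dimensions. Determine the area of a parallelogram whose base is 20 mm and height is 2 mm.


Shape: parallelogram
Base b = 20 mm, Height h = 2 mm
Formula: A = b * h
A = 20 * 2
A = 40
40 mm^2


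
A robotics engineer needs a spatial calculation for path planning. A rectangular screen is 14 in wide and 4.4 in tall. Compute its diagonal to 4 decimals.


Shape: rectangle (diagonal via Pythagoras)
Sides: 14 in and 4.4 in
Formula: d = sqrt(l^2 + w^2)
l^2 = 196, w^2 = 19.36
l^2 + w^2 = 215.36
d = sqrt(215.36)
d = 14.6751
14.6751 in


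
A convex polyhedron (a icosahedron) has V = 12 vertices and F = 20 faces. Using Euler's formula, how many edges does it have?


Polyhedron: icosahedron
Euler's formula for convex polyhedra: V - E + F = 2
Given: V = 12 vertices and F = 20 faces
Solve for E:
E = V + F - 2 = 12 + 20 - 2 = 30
30 edges


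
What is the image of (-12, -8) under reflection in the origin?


Transformation: reflection
Original point: (-12, -8)
Rule for reflection through the origin: (x, y) -> (-x, -y)
Apply: (-12, -8) -> (12, 8)
(12, 8)


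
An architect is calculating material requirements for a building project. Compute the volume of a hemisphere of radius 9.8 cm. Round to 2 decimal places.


Shape: hemisphere (half of a sphere)
Radius r = 9.8 cm
Formula: V = (1/2) * (4/3) * pi * r^3 = (2/3) * pi * r^3
r^3 = 941.192
(2/3) * 941.192 = 627.461333
V = 627.461333 * pi
V = 1971.23
1971.23 cm^3


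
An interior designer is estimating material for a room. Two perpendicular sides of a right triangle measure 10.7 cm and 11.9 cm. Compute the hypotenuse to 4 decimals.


Shape: right triangle
Legs a = 10.7 cm, b = 11.9 cm
Formula: c = sqrt(a^2 + b^2)
a^2 = 114.49, b^2 = 141.61
a^2 + b^2 = 256.1
c = sqrt(256.1)
c = 16.0031
16.0031 cm


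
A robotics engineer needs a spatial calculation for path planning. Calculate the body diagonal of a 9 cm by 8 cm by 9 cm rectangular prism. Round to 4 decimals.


Shape: rectangular box (space diagonal)
l = 9 cm, w = 8 cm, h = 9 cm
Visualize: the diagonal of the base, then a right triangle with that diagonal and the height.
Formula: d = sqrt(l^2 + w^2 + h^2)
l^2 + w^2 + h^2 = 81 + 64 + 81 = 226
d = sqrt(226)
d = 15.0333
15.0333 cm


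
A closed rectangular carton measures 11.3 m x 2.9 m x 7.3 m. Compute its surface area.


Shape: rectangular prism
l = 11.3 m, w = 2.9 m, h = 7.3 m
Formula: SA = 2(lw + lh + wh)
lw = 32.77, lh = 82.49, wh = 21.17
lw + lh + wh = 136.43
SA = 2 * 136.43
SA = 272.86
272.86 m^2


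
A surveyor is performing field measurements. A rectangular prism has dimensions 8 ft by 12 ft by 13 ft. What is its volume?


Shape: rectangular prism
l = 8 ft, w = 12 ft, h = 13 ft
Formula: V = l * w * h
V = 8 * 12 * 13
V = 96 * 13
V = 1248
1248 ft^3


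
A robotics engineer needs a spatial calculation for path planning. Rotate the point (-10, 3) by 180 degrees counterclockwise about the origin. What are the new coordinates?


Transformation: rotation about the origin
Original point: (-10, 3)
Rule for 180 deg: (x, y) -> (-x, -y)
Apply: (-10, 3) -> (10, -3)
(10, -3)


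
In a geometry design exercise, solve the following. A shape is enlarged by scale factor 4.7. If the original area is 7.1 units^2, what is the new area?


Linear scale factor k = 4.7
Original area = 7.1 units^2
Rule: under a linear scaling by k, areas scale by k^2.
k^2 = 4.7^2 = 22.09
New area = 7.1 * 22.09
New area = 156.839
156.839 units^2


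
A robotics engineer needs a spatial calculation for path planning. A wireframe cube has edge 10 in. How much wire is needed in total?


Shape: cube
Side s = 10 in
A cube has 12 edges, all equal.
Formula: total edge length = 12 * s
Total = 12 * 10
Total = 120
120 in


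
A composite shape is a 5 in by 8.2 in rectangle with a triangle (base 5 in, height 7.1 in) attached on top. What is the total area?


Composite shape: rectangle + triangle
Rectangle area = 5 * 8.2 = 41
Triangle area = 0.5 * 5 * 7.1 = 17.75
Total = 41 + 17.75
Total = 58.75
58.75 in^2


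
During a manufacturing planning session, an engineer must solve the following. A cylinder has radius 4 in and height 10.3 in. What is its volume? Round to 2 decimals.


Shape: cylinder
Radius r = 4 in, Height h = 10.3 in
Formula: V = pi * r^2 * h
r^2 = 16
V = pi * 16 * 10.3
V = 164.8 * pi
V = 517.73
517.73 in^3


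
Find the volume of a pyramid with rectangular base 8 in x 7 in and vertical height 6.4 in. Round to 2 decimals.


Shape: rectangular pyramid
Base: 8 in x 7 in, Height h = 6.4 in
Formula: V = (1/3) * base_area * h
base_area = 8 * 7 = 56
base_area * h = 56 * 6.4 = 358.4
V = 358.4 / 3
V = 119.47
119.47 in^3


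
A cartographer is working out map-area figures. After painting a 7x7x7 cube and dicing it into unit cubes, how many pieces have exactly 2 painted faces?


Large cube: 7 x 7 x 7, cut into unit cubes.
n = 7, so n - 2 = 5
Cubes with 2 painted faces lie along the edges, excluding corners.
A cube has 12 edges; each contributes (n - 2) = 5 such cubes.
Count = 12 * 5 = 60
60 unit cubes


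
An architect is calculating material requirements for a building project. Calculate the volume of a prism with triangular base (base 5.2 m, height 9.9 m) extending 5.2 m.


Shape: triangular prism
Triangle base = 5.2 m, triangle height = 9.9 m, prism length L = 5.2 m
Formula: V = (1/2 * b * h_tri) * L
Cross-section area = 0.5 * 5.2 * 9.9 = 25.74
V = 25.74 * 5.2
V = 133.848
133.848 m^3


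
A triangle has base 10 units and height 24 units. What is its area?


Shape: triangle
Base b = 10 units, Height h = 24 units
Formula: A = (1/2) * b * h
A = 0.5 * 10 * 24
A = 0.5 * 240
A = 120
120 units^2


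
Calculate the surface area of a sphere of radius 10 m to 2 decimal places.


Shape: sphere
Radius r = 10 m
Formula: SA = 4 * pi * r^2
r^2 = 100
SA = 4 * pi * 100
SA = 400 * pi
SA = 1256.64
1256.64 m^2


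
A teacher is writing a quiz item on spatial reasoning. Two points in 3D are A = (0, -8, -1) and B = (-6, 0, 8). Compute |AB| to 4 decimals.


3D distance between two points
P1 = (0, -8, -1), P2 = (-6, 0, 8)
Formula: d = sqrt((x2-x1)^2 + (y2-y1)^2 + (z2-z1)^2)
dx = -6 - 0 = -6
dy = 0 - -8 = 8
dz = 8 - -1 = 9
dx^2 + dy^2 + dz^2 = 36 + 64 + 81 = 181
d = sqrt(181)
d = 13.4536
13.4536 units


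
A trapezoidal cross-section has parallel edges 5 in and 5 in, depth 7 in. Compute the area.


Shape: trapezoid
Parallel sides a = 5 in, b = 5 in; Height h = 7 in
Formula: A = (a + b) * h / 2
a + b = 5 + 5 = 10
A = 10 * 7 / 2
A = 70 / 2
A = 35
35 in^2


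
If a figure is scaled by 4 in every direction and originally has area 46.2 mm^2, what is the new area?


Linear scale factor k = 4
Original area = 46.2 mm^2
Rule: under a linear scaling by k, areas scale by k^2.
k^2 = 4^2 = 16
New area = 46.2 * 16
New area = 739.2
739.2 mm^2


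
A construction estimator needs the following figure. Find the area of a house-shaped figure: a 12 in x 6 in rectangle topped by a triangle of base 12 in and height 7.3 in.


Composite shape: rectangle + triangle
Rectangle area = 12 * 6 = 72
Triangle area = 0.5 * 12 * 7.3 = 43.8
Total = 72 + 43.8
Total = 115.8
115.8 in^2


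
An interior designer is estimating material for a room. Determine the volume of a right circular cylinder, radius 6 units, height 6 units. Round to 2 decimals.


Shape: cylinder
Radius r = 6 units, Height h = 6 units
Formula: V = pi * r^2 * h
r^2 = 36
V = pi * 36 * 6
V = 216 * pi
V = 678.58
678.58 units^3


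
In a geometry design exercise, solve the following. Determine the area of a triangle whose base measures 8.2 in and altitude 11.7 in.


Shape: triangle
Base b = 8.2 in, Height h = 11.7 in
Formula: A = (1/2) * b * h
A = 0.5 * 8.2 * 11.7
A = 0.5 * 95.94
A = 47.97
47.97 in^2


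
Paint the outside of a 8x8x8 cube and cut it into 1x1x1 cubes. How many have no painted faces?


Large cube: 8 x 8 x 8, cut into unit cubes.
n = 8, so n - 2 = 6
Unpainted cubes form the interior (n - 2)^3 block.
(n - 2)^3 = 6^3 = 216
216 unit cubes


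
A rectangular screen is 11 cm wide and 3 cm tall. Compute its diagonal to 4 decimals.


Shape: rectangle (diagonal via Pythagoras)
Sides: 11 cm and 3 cm
Formula: d = sqrt(l^2 + w^2)
l^2 = 121, w^2 = 9
l^2 + w^2 = 130
d = sqrt(130)
d = 11.4018
11.4018 cm


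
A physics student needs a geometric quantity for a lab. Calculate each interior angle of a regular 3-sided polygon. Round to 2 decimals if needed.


Shape: regular triangle (3 sides)
Formula: interior angle = (n - 2) * 180 / n
(n - 2) = 1
(n - 2) * 180 = 180
angle = 180 / 3
angle = 60
60 degrees


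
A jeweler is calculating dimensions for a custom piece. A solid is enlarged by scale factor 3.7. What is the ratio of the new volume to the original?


Linear scale factor k = 3.7
Rule: under a linear scaling by k, volumes scale by k^3.
k^3 = 3.7 * 3.7 * 3.7
k^3 = 13.69 * 3.7
k^3 = 50.653
Volume scales by a factor of 50.653.
50.653 (dimensionless)


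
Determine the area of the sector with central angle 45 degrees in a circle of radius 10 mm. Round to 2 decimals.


Shape: circular sector
Radius r = 10 mm, Angle = 45 degrees
Formula: A = (angle/360) * pi * r^2
r^2 = 100
Fraction of circle = 45/360
A = (45/360) * pi * 100
A = 12.5 * pi
A = 39.27
39.27 mm^2


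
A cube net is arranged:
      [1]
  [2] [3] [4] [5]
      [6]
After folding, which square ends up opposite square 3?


Net: cross layout. Take square 3 as the base (bottom).
Fold the four squares in the horizontal row up around 3: 2 -> left, 4 -> right, 5 wraps to the top.
Fold 1 and 6 up from 3: 1 -> back, 6 -> front.
Opposite pairs are therefore: (1, 6), (2, 4), (3, 5).
Face 3 is opposite face 5.
face 5


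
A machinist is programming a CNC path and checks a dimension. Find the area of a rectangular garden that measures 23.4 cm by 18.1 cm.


Shape: rectangle
Length l = 23.4 cm, Width w = 18.1 cm
Formula: A = l * w
A = 23.4 * 18.1
A = 423.54
423.54 cm^2


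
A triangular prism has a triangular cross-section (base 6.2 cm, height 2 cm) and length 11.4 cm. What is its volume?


Shape: triangular prism
Triangle base = 6.2 cm, triangle height = 2 cm, prism length L = 11.4 cm
Formula: V = (1/2 * b * h_tri) * L
Cross-section area = 0.5 * 6.2 * 2 = 6.2
V = 6.2 * 11.4
V = 70.68
70.68 cm^3


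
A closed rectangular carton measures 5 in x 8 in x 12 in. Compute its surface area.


Shape: rectangular prism
l = 5 in, w = 8 in, h = 12 in
Formula: SA = 2(lw + lh + wh)
lw = 40, lh = 60, wh = 96
lw + lh + wh = 196
SA = 2 * 196
SA = 392
392 in^2


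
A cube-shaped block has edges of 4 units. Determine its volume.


Shape: cube
Side s = 4 units
Formula: V = s^3
V = 4 * 4 * 4
V = 16 * 4
V = 64
64 units^3


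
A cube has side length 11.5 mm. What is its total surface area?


Shape: cube
Side s = 11.5 mm
A cube has 6 square faces.
Formula: SA = 6 * s^2
s^2 = 132.25
SA = 6 * 132.25
SA = 793.5
793.5 mm^2


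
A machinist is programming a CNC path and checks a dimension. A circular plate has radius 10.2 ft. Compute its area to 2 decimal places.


Shape: circle
Radius r = 10.2 ft
Formula: A = pi * r^2
r^2 = 10.2^2 = 104.04
A = pi * 104.04
A = 326.85
326.85 ft^2


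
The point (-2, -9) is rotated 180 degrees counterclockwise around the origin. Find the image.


Transformation: rotation about the origin
Original point: (-2, -9)
Rule for 180 deg: (x, y) -> (-x, -y)
Apply: (-2, -9) -> (2, 9)
(2, 9)


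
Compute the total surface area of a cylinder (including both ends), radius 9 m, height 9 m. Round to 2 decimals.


Shape: closed cylinder
Radius r = 9 m, Height h = 9 m
Formula: SA = 2*pi*r^2 + 2*pi*r*h = 2*pi*r*(r + h)
r + h = 18
2 * r * (r + h) = 2 * 9 * 18 = 324
SA = 324 * pi
SA = 1017.88
1017.88 m^2


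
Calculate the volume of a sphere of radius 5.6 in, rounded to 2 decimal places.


Shape: sphere
Radius r = 5.6 in
Formula: V = (4/3) * pi * r^3
r^3 = 175.616
(4/3) * 175.616 = 234.154667
V = 234.154667 * pi
V = 735.62
735.62 in^3


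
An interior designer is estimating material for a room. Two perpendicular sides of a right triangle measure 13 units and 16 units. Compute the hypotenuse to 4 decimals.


Shape: right triangle
Legs a = 13 units, b = 16 units
Formula: c = sqrt(a^2 + b^2)
a^2 = 169, b^2 = 256
a^2 + b^2 = 425
c = sqrt(425)
c = 20.6155
20.6155 units


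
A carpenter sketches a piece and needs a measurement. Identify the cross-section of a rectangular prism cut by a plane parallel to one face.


Solid: rectangular prism
Cutting plane: parallel to one face
Visualize the intersection of the plane with the solid's surface.
The boundary of the cut region is a rectangle.
rectangle


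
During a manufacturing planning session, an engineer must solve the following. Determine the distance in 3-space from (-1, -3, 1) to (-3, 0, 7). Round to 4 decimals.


3D distance between two points
P1 = (-1, -3, 1), P2 = (-3, 0, 7)
Formula: d = sqrt((x2-x1)^2 + (y2-y1)^2 + (z2-z1)^2)
dx = -3 - -1 = -2
dy = 0 - -3 = 3
dz = 7 - 1 = 6
dx^2 + dy^2 + dz^2 = 4 + 9 + 36 = 49
d = sqrt(49)
d = 7.0
7 units


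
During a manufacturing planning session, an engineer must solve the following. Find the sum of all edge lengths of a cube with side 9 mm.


Shape: cube
Side s = 9 mm
A cube has 12 edges, all equal.
Formula: total edge length = 12 * s
Total = 12 * 9
Total = 108
108 mm


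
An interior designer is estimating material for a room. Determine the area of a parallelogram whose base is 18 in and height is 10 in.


Shape: parallelogram
Base b = 18 in, Height h = 10 in
Formula: A = b * h
A = 18 * 10
A = 180
180 in^2


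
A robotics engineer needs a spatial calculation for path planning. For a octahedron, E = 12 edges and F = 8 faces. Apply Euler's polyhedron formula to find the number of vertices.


Polyhedron: octahedron
Euler's formula for convex polyhedra: V - E + F = 2
Given: E = 12 edges and F = 8 faces
Solve for V:
V = 2 + E - F = 2 + 12 - 8 = 6
6 vertices


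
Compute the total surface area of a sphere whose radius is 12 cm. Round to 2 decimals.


Shape: sphere
Radius r = 12 cm
Formula: SA = 4 * pi * r^2
r^2 = 144
SA = 4 * pi * 144
SA = 576 * pi
SA = 1809.56
1809.56 cm^2


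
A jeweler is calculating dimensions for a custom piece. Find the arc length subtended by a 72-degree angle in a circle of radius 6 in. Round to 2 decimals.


Shape: circular arc
Radius r = 6 in, Angle = 72 degrees
Formula: L = (angle/360) * 2 * pi * r
2 * pi * r = 12 * pi
L = (72/360) * 12 * pi
L = 2.4 * pi
L = 7.54
7.54 in


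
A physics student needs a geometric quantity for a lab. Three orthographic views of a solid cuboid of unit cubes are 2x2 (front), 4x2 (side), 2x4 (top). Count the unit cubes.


Orthographic views of a solid rectangular block:
Front view 2 x 2 -> length = 2, height = 2
Side view 4 x 2 -> width = 4, height = 2 (consistent)
Top view 2 x 4 -> confirms length = 2, width = 4
The block is 2 x 4 x 2.
Total unit cubes = 2 * 4 * 2 = 16
16 unit cubes


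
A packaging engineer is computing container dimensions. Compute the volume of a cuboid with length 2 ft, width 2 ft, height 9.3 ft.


Shape: rectangular prism
l = 2 ft, w = 2 ft, h = 9.3 ft
Formula: V = l * w * h
V = 2 * 2 * 9.3
V = 4 * 9.3
V = 37.2
37.2 ft^3


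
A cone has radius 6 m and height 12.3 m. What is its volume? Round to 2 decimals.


Shape: cone
Radius r = 6 m, Height h = 12.3 m
Formula: V = (1/3) * pi * r^2 * h
r^2 = 36
pi * r^2 * h = pi * 36 * 12.3 = 442.8 * pi
V = 442.8 * pi / 3
V = 463.7
463.7 m^3


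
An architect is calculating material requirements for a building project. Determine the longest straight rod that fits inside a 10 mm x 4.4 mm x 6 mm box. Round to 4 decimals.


Shape: rectangular box (space diagonal)
l = 10 mm, w = 4.4 mm, h = 6 mm
Visualize: the diagonal of the base, then a right triangle with that diagonal and the height.
Formula: d = sqrt(l^2 + w^2 + h^2)
l^2 + w^2 + h^2 = 100 + 19.36 + 36 = 155.36
d = sqrt(155.36)
d = 12.4643
12.4643 mm


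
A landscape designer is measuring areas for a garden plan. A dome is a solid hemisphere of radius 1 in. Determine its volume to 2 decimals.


Shape: hemisphere (half of a sphere)
Radius r = 1 in
Formula: V = (1/2) * (4/3) * pi * r^3 = (2/3) * pi * r^3
r^3 = 1
(2/3) * 1 = 0.666667
V = 0.666667 * pi
V = 2.09
2.09 in^3


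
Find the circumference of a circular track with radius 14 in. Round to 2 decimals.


Shape: circle
Radius r = 14 in
Formula: C = 2 * pi * r
C = 2 * pi * 14
C = 28 * pi
C = 87.96
87.96 in


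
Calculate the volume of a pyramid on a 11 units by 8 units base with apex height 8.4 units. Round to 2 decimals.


Shape: rectangular pyramid
Base: 11 units x 8 units, Height h = 8.4 units
Formula: V = (1/3) * base_area * h
base_area = 11 * 8 = 88
base_area * h = 88 * 8.4 = 739.2
V = 739.2 / 3
V = 246.4
246.4 units^3


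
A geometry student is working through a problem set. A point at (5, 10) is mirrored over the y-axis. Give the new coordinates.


Transformation: reflection
Original point: (5, 10)
Rule for reflection over the y-axis: (x, y) -> (-x, y)
Apply: (5, 10) -> (-5, 10)
(-5, 10)


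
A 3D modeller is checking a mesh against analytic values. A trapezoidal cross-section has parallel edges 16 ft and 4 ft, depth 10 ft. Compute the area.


Shape: trapezoid
Parallel sides a = 16 ft, b = 4 ft; Height h = 10 ft
Formula: A = (a + b) * h / 2
a + b = 16 + 4 = 20
A = 20 * 10 / 2
A = 200 / 2
A = 100
100 ft^2


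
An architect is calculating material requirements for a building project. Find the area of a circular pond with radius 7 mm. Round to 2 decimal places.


Shape: circle
Radius r = 7 mm
Formula: A = pi * r^2
r^2 = 7^2 = 49
A = pi * 49
A = 153.94
153.94 mm^2


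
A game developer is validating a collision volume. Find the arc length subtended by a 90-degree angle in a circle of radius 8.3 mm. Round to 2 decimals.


Shape: circular arc
Radius r = 8.3 mm, Angle = 90 degrees
Formula: L = (angle/360) * 2 * pi * r
2 * pi * r = 16.6 * pi
L = (90/360) * 16.6 * pi
L = 4.15 * pi
L = 13.04
13.04 mm


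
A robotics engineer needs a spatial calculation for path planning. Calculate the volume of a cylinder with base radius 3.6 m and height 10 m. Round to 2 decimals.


Shape: cylinder
Radius r = 3.6 m, Height h = 10 m
Formula: V = pi * r^2 * h
r^2 = 12.96
V = pi * 12.96 * 10
V = 129.6 * pi
V = 407.15
407.15 m^3


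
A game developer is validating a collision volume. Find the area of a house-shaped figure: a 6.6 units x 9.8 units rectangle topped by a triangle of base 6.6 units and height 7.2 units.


Composite shape: rectangle + triangle
Rectangle area = 6.6 * 9.8 = 64.68
Triangle area = 0.5 * 6.6 * 7.2 = 23.76
Total = 64.68 + 23.76
Total = 88.44
88.44 units^2


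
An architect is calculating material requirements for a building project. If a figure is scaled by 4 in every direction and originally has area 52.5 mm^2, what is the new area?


Linear scale factor k = 4
Original area = 52.5 mm^2
Rule: under a linear scaling by k, areas scale by k^2.
k^2 = 4^2 = 16
New area = 52.5 * 16
New area = 840
840 mm^2


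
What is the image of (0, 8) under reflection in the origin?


Transformation: reflection
Original point: (0, 8)
Rule for reflection through the origin: (x, y) -> (-x, -y)
Apply: (0, 8) -> (0, -8)
(0, -8)


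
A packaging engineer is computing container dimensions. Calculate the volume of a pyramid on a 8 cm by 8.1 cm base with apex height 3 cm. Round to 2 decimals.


Shape: rectangular pyramid
Base: 8 cm x 8.1 cm, Height h = 3 cm
Formula: V = (1/3) * base_area * h
base_area = 8 * 8.1 = 64.8
base_area * h = 64.8 * 3 = 194.4
V = 194.4 / 3
V = 64.8
64.8 cm^3


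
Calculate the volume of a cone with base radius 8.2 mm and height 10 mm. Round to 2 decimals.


Shape: cone
Radius r = 8.2 mm, Height h = 10 mm
Formula: V = (1/3) * pi * r^2 * h
r^2 = 67.24
pi * r^2 * h = pi * 67.24 * 10 = 672.4 * pi
V = 672.4 * pi / 3
V = 704.14
704.14 mm^3


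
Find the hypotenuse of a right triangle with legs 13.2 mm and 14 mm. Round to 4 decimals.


Shape: right triangle
Legs a = 13.2 mm, b = 14 mm
Formula: c = sqrt(a^2 + b^2)
a^2 = 174.24, b^2 = 196
a^2 + b^2 = 370.24
c = sqrt(370.24)
c = 19.2416
19.2416 mm


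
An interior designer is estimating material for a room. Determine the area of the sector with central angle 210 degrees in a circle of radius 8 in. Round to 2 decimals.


Shape: circular sector
Radius r = 8 in, Angle = 210 degrees
Formula: A = (angle/360) * pi * r^2
r^2 = 64
Fraction of circle = 210/360
A = (210/360) * pi * 64
A = 37.333333 * pi
A = 117.29
117.29 in^2


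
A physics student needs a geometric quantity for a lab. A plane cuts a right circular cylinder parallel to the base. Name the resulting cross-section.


Solid: right circular cylinder
Cutting plane: parallel to the base
Visualize the intersection of the plane with the solid's surface.
The boundary of the cut region is a circle.
circle


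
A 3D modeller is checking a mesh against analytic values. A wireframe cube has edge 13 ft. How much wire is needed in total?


Shape: cube
Side s = 13 ft
A cube has 12 edges, all equal.
Formula: total edge length = 12 * s
Total = 12 * 13
Total = 156
156 ft


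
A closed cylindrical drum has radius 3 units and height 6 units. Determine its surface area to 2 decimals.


Shape: closed cylinder
Radius r = 3 units, Height h = 6 units
Formula: SA = 2*pi*r^2 + 2*pi*r*h = 2*pi*r*(r + h)
r + h = 9
2 * r * (r + h) = 2 * 3 * 9 = 54
SA = 54 * pi
SA = 169.65
169.65 units^2


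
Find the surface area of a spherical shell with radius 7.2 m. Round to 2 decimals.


Shape: sphere
Radius r = 7.2 m
Formula: SA = 4 * pi * r^2
r^2 = 51.84
SA = 4 * pi * 51.84
SA = 207.36 * pi
SA = 651.44
651.44 m^2


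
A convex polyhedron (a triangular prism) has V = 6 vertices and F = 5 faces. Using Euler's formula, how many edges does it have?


Polyhedron: triangular prism
Euler's formula for convex polyhedra: V - E + F = 2
Given: V = 6 vertices and F = 5 faces
Solve for E:
E = V + F - 2 = 6 + 5 - 2 = 9
9 edges


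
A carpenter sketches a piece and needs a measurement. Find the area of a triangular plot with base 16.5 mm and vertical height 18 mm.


Shape: triangle
Base b = 16.5 mm, Height h = 18 mm
Formula: A = (1/2) * b * h
A = 0.5 * 16.5 * 18
A = 0.5 * 297
A = 148.5
148.5 mm^2


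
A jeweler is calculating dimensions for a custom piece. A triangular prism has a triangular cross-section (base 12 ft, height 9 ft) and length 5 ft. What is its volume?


Shape: triangular prism
Triangle base = 12 ft, triangle height = 9 ft, prism length L = 5 ft
Formula: V = (1/2 * b * h_tri) * L
Cross-section area = 0.5 * 12 * 9 = 54
V = 54 * 5
V = 270
270 ft^3


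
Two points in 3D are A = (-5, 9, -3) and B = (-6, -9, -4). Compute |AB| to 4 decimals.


3D distance between two points
P1 = (-5, 9, -3), P2 = (-6, -9, -4)
Formula: d = sqrt((x2-x1)^2 + (y2-y1)^2 + (z2-z1)^2)
dx = -6 - -5 = -1
dy = -9 - 9 = -18
dz = -4 - -3 = -1
dx^2 + dy^2 + dz^2 = 1 + 324 + 1 = 326
d = sqrt(326)
d = 18.0555
18.0555 units


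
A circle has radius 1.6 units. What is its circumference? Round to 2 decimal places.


Shape: circle
Radius r = 1.6 units
Formula: C = 2 * pi * r
C = 2 * pi * 1.6
C = 3.2 * pi
C = 10.05
10.05 units


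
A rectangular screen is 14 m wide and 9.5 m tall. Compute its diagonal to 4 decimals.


Shape: rectangle (diagonal via Pythagoras)
Sides: 14 m and 9.5 m
Formula: d = sqrt(l^2 + w^2)
l^2 = 196, w^2 = 90.25
l^2 + w^2 = 286.25
d = sqrt(286.25)
d = 16.9189
16.9189 m


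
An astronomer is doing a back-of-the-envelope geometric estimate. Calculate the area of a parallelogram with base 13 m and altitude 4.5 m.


Shape: parallelogram
Base b = 13 m, Height h = 4.5 m
Formula: A = b * h
A = 13 * 4.5
A = 58.5
58.5 m^2


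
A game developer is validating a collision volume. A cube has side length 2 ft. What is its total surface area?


Shape: cube
Side s = 2 ft
A cube has 6 square faces.
Formula: SA = 6 * s^2
s^2 = 4
SA = 6 * 4
SA = 24
24 ft^2


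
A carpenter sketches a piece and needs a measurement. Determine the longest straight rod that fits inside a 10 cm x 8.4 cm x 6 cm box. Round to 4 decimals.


Shape: rectangular box (space diagonal)
l = 10 cm, w = 8.4 cm, h = 6 cm
Visualize: the diagonal of the base, then a right triangle with that diagonal and the height.
Formula: d = sqrt(l^2 + w^2 + h^2)
l^2 + w^2 + h^2 = 100 + 70.56 + 36 = 206.56
d = sqrt(206.56)
d = 14.3722
14.3722 cm


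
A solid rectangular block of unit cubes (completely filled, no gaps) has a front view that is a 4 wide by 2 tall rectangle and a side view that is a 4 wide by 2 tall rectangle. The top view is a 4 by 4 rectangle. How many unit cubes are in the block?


Orthographic views of a solid rectangular block:
Front view 4 x 2 -> length = 4, height = 2
Side view 4 x 2 -> width = 4, height = 2 (consistent)
Top view 4 x 4 -> confirms length = 4, width = 4
The block is 4 x 4 x 2.
Total unit cubes = 4 * 4 * 2 = 32
32 unit cubes


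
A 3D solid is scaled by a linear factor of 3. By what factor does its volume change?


Linear scale factor k = 3
Rule: under a linear scaling by k, volumes scale by k^3.
k^3 = 3 * 3 * 3
k^3 = 9 * 3
k^3 = 27
Volume scales by a factor of 27.
27 (dimensionless)


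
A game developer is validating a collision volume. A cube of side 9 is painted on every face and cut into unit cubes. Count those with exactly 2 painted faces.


Large cube: 9 x 9 x 9, cut into unit cubes.
n = 9, so n - 2 = 7
Cubes with 2 painted faces lie along the edges, excluding corners.
A cube has 12 edges; each contributes (n - 2) = 7 such cubes.
Count = 12 * 7 = 84
84 unit cubes


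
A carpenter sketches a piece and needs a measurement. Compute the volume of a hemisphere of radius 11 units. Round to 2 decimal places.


Shape: hemisphere (half of a sphere)
Radius r = 11 units
Formula: V = (1/2) * (4/3) * pi * r^3 = (2/3) * pi * r^3
r^3 = 1331
(2/3) * 1331 = 887.333333
V = 887.333333 * pi
V = 2787.64
2787.64 units^3


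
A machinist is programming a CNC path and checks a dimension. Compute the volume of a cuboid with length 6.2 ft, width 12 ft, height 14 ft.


Shape: rectangular prism
l = 6.2 ft, w = 12 ft, h = 14 ft
Formula: V = l * w * h
V = 6.2 * 12 * 14
V = 74.4 * 14
V = 1041.6
1041.6 ft^3


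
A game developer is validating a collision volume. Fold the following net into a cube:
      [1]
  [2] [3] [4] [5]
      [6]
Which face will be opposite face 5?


Net: cross layout. Take square 3 as the base (bottom).
Fold the four squares in the horizontal row up around 3: 2 -> left, 4 -> right, 5 wraps to the top.
Fold 1 and 6 up from 3: 1 -> back, 6 -> front.
Opposite pairs are therefore: (1, 6), (2, 4), (3, 5).
Face 5 is opposite face 3.
face 3


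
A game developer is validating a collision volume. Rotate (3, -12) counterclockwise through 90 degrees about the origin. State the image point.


Transformation: rotation about the origin
Original point: (3, -12)
Rule for 90 deg counterclockwise: (x, y) -> (-y, x)
Apply: (3, -12) -> (12, 3)
(12, 3)


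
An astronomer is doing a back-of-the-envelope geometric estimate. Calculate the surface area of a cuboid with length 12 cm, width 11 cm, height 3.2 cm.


Shape: rectangular prism
l = 12 cm, w = 11 cm, h = 3.2 cm
Formula: SA = 2(lw + lh + wh)
lw = 132, lh = 38.4, wh = 35.2
lw + lh + wh = 205.6
SA = 2 * 205.6
SA = 411.2
411.2 cm^2


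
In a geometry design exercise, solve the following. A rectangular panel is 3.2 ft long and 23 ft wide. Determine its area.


Shape: rectangle
Length l = 3.2 ft, Width w = 23 ft
Formula: A = l * w
A = 3.2 * 23
A = 73.6
73.6 ft^2


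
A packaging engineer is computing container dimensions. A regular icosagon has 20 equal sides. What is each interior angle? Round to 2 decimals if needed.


Shape: regular icosagon (20 sides)
Formula: interior angle = (n - 2) * 180 / n
(n - 2) = 18
(n - 2) * 180 = 3240
angle = 3240 / 20
angle = 162
162 degrees


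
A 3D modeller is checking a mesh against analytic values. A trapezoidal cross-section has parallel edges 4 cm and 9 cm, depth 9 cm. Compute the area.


Shape: trapezoid
Parallel sides a = 4 cm, b = 9 cm; Height h = 9 cm
Formula: A = (a + b) * h / 2
a + b = 4 + 9 = 13
A = 13 * 9 / 2
A = 117 / 2
A = 58.5
58.5 cm^2


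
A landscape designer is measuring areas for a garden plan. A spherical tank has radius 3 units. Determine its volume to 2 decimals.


Shape: sphere
Radius r = 3 units
Formula: V = (4/3) * pi * r^3
r^3 = 27
(4/3) * 27 = 36
V = 36 * pi
V = 113.1
113.1 units^3


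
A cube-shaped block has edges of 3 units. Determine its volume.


Shape: cube
Side s = 3 units
Formula: V = s^3
V = 3 * 3 * 3
V = 9 * 3
V = 27
27 units^3


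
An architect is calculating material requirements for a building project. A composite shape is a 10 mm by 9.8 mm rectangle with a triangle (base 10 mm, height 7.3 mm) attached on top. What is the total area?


Composite shape: rectangle + triangle
Rectangle area = 10 * 9.8 = 98
Triangle area = 0.5 * 10 * 7.3 = 36.5
Total = 98 + 36.5
Total = 134.5
134.5 mm^2


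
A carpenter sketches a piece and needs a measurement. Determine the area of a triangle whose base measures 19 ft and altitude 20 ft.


Shape: triangle
Base b = 19 ft, Height h = 20 ft
Formula: A = (1/2) * b * h
A = 0.5 * 19 * 20
A = 0.5 * 380
A = 190
190 ft^2


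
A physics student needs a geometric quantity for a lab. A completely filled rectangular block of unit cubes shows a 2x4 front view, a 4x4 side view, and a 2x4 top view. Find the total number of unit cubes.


Orthographic views of a solid rectangular block:
Front view 2 x 4 -> length = 2, height = 4
Side view 4 x 4 -> width = 4, height = 4 (consistent)
Top view 2 x 4 -> confirms length = 2, width = 4
The block is 2 x 4 x 4.
Total unit cubes = 2 * 4 * 4 = 32
32 unit cubes


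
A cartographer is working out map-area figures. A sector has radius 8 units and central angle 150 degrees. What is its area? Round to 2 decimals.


Shape: circular sector
Radius r = 8 units, Angle = 150 degrees
Formula: A = (angle/360) * pi * r^2
r^2 = 64
Fraction of circle = 150/360
A = (150/360) * pi * 64
A = 26.666667 * pi
A = 83.78
83.78 units^2


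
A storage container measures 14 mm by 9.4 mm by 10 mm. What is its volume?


Shape: rectangular prism
l = 14 mm, w = 9.4 mm, h = 10 mm
Formula: V = l * w * h
V = 14 * 9.4 * 10
V = 131.6 * 10
V = 1316
1316 mm^3


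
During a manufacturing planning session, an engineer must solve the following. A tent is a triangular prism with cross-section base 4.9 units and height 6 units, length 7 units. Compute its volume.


Shape: triangular prism
Triangle base = 4.9 units, triangle height = 6 units, prism length L = 7 units
Formula: V = (1/2 * b * h_tri) * L
Cross-section area = 0.5 * 4.9 * 6 = 14.7
V = 14.7 * 7
V = 102.9
102.9 units^3


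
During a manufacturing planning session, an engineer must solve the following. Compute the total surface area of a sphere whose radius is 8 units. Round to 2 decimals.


Shape: sphere
Radius r = 8 units
Formula: SA = 4 * pi * r^2
r^2 = 64
SA = 4 * pi * 64
SA = 256 * pi
SA = 804.25
804.25 units^2


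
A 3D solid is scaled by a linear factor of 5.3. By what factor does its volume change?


Linear scale factor k = 5.3
Rule: under a linear scaling by k, volumes scale by k^3.
k^3 = 5.3 * 5.3 * 5.3
k^3 = 28.09 * 5.3
k^3 = 148.877
Volume scales by a factor of 148.877.
148.877 (dimensionless)


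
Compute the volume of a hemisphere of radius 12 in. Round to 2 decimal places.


Shape: hemisphere (half of a sphere)
Radius r = 12 in
Formula: V = (1/2) * (4/3) * pi * r^3 = (2/3) * pi * r^3
r^3 = 1728
(2/3) * 1728 = 1152
V = 1152 * pi
V = 3619.11
3619.11 in^3


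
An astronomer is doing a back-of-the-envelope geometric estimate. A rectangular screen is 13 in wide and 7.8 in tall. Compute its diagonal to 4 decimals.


Shape: rectangle (diagonal via Pythagoras)
Sides: 13 in and 7.8 in
Formula: d = sqrt(l^2 + w^2)
l^2 = 169, w^2 = 60.84
l^2 + w^2 = 229.84
d = sqrt(229.84)
d = 15.1605
15.1605 in


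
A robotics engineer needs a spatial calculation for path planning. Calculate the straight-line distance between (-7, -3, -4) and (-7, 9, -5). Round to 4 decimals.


3D distance between two points
P1 = (-7, -3, -4), P2 = (-7, 9, -5)
Formula: d = sqrt((x2-x1)^2 + (y2-y1)^2 + (z2-z1)^2)
dx = -7 - -7 = 0
dy = 9 - -3 = 12
dz = -5 - -4 = -1
dx^2 + dy^2 + dz^2 = 0 + 144 + 1 = 145
d = sqrt(145)
d = 12.0416
12.0416 units


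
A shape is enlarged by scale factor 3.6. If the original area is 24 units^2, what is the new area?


Linear scale factor k = 3.6
Original area = 24 units^2
Rule: under a linear scaling by k, areas scale by k^2.
k^2 = 3.6^2 = 12.96
New area = 24 * 12.96
New area = 311.04
311.04 units^2


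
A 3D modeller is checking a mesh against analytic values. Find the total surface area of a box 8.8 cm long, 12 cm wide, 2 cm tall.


Shape: rectangular prism
l = 8.8 cm, w = 12 cm, h = 2 cm
Formula: SA = 2(lw + lh + wh)
lw = 105.6, lh = 17.6, wh = 24
lw + lh + wh = 147.2
SA = 2 * 147.2
SA = 294.4
294.4 cm^2


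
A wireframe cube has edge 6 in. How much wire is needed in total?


Shape: cube
Side s = 6 in
A cube has 12 edges, all equal.
Formula: total edge length = 12 * s
Total = 12 * 6
Total = 72
72 in


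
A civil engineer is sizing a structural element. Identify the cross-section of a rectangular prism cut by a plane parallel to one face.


Solid: rectangular prism
Cutting plane: parallel to one face
Visualize the intersection of the plane with the solid's surface.
The boundary of the cut region is a rectangle.
rectangle


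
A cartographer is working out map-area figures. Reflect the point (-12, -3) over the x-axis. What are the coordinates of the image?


Transformation: reflection
Original point: (-12, -3)
Rule for reflection over the x-axis: (x, y) -> (x, -y)
Apply: (-12, -3) -> (-12, 3)
(-12, 3)


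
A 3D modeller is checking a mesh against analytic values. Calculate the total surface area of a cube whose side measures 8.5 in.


Shape: cube
Side s = 8.5 in
A cube has 6 square faces.
Formula: SA = 6 * s^2
s^2 = 72.25
SA = 6 * 72.25
SA = 433.5
433.5 in^2


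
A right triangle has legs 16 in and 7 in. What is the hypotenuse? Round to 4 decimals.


Shape: right triangle
Legs a = 16 in, b = 7 in
Formula: c = sqrt(a^2 + b^2)
a^2 = 256, b^2 = 49
a^2 + b^2 = 305
c = sqrt(305)
c = 17.4642
17.4642 in


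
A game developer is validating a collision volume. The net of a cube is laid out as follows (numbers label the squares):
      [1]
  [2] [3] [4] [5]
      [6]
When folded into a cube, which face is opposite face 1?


Net: cross layout. Take square 3 as the base (bottom).
Fold the four squares in the horizontal row up around 3: 2 -> left, 4 -> right, 5 wraps to the top.
Fold 1 and 6 up from 3: 1 -> back, 6 -> front.
Opposite pairs are therefore: (1, 6), (2, 4), (3, 5).
Face 1 is opposite face 6.
face 6


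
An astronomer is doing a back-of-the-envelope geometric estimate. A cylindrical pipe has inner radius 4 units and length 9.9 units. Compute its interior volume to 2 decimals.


Shape: cylinder
Radius r = 4 units, Height h = 9.9 units
Formula: V = pi * r^2 * h
r^2 = 16
V = pi * 16 * 9.9
V = 158.4 * pi
V = 497.63
497.63 units^3


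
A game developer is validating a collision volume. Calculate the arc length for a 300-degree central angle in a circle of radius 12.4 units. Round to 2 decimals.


Shape: circular arc
Radius r = 12.4 units, Angle = 300 degrees
Formula: L = (angle/360) * 2 * pi * r
2 * pi * r = 24.8 * pi
L = (300/360) * 24.8 * pi
L = 20.666667 * pi
L = 64.93
64.93 units


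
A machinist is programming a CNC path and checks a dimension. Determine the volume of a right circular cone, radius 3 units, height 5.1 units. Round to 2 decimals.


Shape: cone
Radius r = 3 units, Height h = 5.1 units
Formula: V = (1/3) * pi * r^2 * h
r^2 = 9
pi * r^2 * h = pi * 9 * 5.1 = 45.9 * pi
V = 45.9 * pi / 3
V = 48.07
48.07 units^3


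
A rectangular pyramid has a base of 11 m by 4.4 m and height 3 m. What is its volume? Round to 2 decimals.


Shape: rectangular pyramid
Base: 11 m x 4.4 m, Height h = 3 m
Formula: V = (1/3) * base_area * h
base_area = 11 * 4.4 = 48.4
base_area * h = 48.4 * 3 = 145.2
V = 145.2 / 3
V = 48.4
48.4 m^3


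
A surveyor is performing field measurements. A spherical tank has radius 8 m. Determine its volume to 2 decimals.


Shape: sphere
Radius r = 8 m
Formula: V = (4/3) * pi * r^3
r^3 = 512
(4/3) * 512 = 682.666667
V = 682.666667 * pi
V = 2144.66
2144.66 m^3


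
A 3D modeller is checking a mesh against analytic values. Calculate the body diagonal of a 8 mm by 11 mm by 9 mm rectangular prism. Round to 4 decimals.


Shape: rectangular box (space diagonal)
l = 8 mm, w = 11 mm, h = 9 mm
Visualize: the diagonal of the base, then a right triangle with that diagonal and the height.
Formula: d = sqrt(l^2 + w^2 + h^2)
l^2 + w^2 + h^2 = 64 + 121 + 81 = 266
d = sqrt(266)
d = 16.3095
16.3095 mm


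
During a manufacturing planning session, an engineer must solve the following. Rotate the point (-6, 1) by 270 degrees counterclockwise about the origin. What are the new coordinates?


Transformation: rotation about the origin
Original point: (-6, 1)
Rule for 270 deg counterclockwise: (x, y) -> (y, -x)
Apply: (-6, 1) -> (1, 6)
(1, 6)


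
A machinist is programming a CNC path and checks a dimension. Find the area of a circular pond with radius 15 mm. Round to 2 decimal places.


Shape: circle
Radius r = 15 mm
Formula: A = pi * r^2
r^2 = 15^2 = 225
A = pi * 225
A = 706.86
706.86 mm^2


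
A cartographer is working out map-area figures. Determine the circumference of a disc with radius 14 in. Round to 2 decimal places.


Shape: circle
Radius r = 14 in
Formula: C = 2 * pi * r
C = 2 * pi * 14
C = 28 * pi
C = 87.96
87.96 in
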